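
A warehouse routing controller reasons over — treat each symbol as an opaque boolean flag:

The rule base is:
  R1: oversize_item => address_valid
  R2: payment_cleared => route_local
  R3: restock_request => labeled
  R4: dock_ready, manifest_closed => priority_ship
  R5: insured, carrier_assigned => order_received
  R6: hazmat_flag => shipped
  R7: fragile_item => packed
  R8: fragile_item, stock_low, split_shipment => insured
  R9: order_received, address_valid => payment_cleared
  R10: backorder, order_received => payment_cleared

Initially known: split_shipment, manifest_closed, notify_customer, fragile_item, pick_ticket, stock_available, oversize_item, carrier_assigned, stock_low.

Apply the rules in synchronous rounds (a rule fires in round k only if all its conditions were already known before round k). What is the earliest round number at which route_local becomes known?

4

Round 1 fires R1, R7, R8, giving address_valid, packed, insured.
Round 2 fires R5, giving order_received.
Round 3 fires R9, giving payment_cleared.
Round 4 fires R2, giving route_local.
route_local first appears in round 4.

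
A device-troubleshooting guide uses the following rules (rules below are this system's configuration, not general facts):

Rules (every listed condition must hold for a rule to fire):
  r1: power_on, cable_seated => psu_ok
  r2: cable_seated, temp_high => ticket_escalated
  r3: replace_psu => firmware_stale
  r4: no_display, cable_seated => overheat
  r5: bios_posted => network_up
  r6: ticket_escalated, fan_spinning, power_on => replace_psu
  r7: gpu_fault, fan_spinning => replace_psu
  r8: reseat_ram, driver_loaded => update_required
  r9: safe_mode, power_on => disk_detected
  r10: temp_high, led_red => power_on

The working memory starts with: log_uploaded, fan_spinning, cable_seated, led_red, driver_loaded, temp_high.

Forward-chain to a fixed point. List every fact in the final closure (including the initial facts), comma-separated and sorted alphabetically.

cable_seated, driver_loaded, fan_spinning, firmware_stale, led_red, log_uploaded, power_on, psu_ok, replace_psu, temp_high, ticket_escalated

Round 1: r2 [cable_seated, temp_high => ticket_escalated]; r10 [temp_high, led_red => power_on]. Adds ticket_escalated, power_on.
Round 2: r1 [power_on, cable_seated => psu_ok]; r6 [ticket_escalated, fan_spinning, power_on => replace_psu]. Adds psu_ok, replace_psu.
Round 3: r3 [replace_psu => firmware_stale]. Adds firmware_stale.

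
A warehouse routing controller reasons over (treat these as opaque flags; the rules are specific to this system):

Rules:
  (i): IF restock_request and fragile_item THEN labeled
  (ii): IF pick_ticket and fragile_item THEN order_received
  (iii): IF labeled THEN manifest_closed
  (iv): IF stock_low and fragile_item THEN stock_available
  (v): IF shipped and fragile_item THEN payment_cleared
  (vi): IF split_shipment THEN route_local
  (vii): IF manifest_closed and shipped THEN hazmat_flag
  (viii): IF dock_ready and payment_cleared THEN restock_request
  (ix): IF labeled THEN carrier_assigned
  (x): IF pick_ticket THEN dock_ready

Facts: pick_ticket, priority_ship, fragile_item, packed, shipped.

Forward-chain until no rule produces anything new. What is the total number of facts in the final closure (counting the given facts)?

13

Round 1 fires (ii), (v), (x), giving order_received, payment_cleared, dock_ready.
Round 2 fires (viii), giving restock_request.
Round 3 fires (i), giving labeled.
Round 4 fires (iii), (ix), giving manifest_closed, carrier_assigned.
Round 5 fires (vii), giving hazmat_flag.
Closure: {carrier_assigned, dock_ready, fragile_item, hazmat_flag, labeled, manifest_closed, order_received, packed, payment_cleared, pick_ticket, priority_ship, restock_request, shipped} — 13 facts.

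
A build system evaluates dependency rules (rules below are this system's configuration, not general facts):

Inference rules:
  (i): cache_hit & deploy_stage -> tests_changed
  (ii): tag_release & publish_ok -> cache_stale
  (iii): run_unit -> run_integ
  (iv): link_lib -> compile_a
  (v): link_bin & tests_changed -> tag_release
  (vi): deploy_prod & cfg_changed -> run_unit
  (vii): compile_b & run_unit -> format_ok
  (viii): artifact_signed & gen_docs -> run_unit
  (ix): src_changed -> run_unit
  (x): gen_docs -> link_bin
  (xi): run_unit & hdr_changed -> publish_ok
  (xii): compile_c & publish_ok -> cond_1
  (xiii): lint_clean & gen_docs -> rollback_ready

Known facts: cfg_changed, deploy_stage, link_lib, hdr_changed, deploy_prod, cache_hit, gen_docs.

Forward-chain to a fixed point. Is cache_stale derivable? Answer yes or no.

[1] (i) [cache_hit & deploy_stage -> tests_changed]; (iv) [link_lib -> compile_a]; (vi) [deploy_prod & cfg_changed -> run_unit]; (x) [gen_docs -> link_bin]. ⇒ new: tests_changed, compile_a, run_unit, link_bin.
[2] (iii) [run_unit -> run_integ]; (v) [link_bin & tests_changed -> tag_release]; (xi) [run_unit & hdr_changed -> publish_ok]. ⇒ new: run_integ, tag_release, publish_ok.
[3] (ii) [tag_release & publish_ok -> cache_stale]. ⇒ new: cache_stale.
cache_stale appears in round 3, so it is derivable.

yes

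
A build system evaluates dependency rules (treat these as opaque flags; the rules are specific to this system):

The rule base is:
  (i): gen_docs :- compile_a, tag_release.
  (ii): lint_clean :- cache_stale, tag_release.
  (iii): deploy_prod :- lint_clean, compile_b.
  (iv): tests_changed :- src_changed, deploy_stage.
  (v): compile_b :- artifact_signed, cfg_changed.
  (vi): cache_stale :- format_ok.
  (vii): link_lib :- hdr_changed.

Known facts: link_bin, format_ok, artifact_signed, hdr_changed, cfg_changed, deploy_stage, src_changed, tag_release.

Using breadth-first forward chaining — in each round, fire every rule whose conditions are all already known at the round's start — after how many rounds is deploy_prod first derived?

[1] (iv) [tests_changed :- src_changed, deploy_stage.]; (v) [compile_b :- artifact_signed, cfg_changed.]; (vi) [cache_stale :- format_ok.]; (vii) [link_lib :- hdr_changed.]. ⇒ new: tests_changed, compile_b, cache_stale, link_lib.
[2] (ii) [lint_clean :- cache_stale, tag_release.]. ⇒ new: lint_clean.
[3] (iii) [deploy_prod :- lint_clean, compile_b.]. ⇒ new: deploy_prod.
deploy_prod first appears in round 3.

3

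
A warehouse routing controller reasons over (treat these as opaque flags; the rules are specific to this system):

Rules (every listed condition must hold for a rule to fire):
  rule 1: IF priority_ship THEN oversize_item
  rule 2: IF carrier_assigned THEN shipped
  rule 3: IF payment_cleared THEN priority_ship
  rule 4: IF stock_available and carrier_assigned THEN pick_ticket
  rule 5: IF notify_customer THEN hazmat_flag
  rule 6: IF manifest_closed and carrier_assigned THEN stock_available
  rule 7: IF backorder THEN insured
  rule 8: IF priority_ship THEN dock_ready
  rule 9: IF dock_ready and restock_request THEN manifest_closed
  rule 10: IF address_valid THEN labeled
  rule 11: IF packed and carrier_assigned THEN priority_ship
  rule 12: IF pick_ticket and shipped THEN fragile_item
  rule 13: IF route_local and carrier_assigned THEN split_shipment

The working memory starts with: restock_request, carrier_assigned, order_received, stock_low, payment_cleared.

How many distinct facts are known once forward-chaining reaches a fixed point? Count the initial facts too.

13

Round 1 fires rule 2, rule 3, giving shipped, priority_ship.
Round 2 fires rule 1, rule 8, giving oversize_item, dock_ready.
Round 3 fires rule 9, giving manifest_closed.
Round 4 fires rule 6, giving stock_available.
Round 5 fires rule 4, giving pick_ticket.
Round 6 fires rule 12, giving fragile_item.
Closure: {carrier_assigned, dock_ready, fragile_item, manifest_closed, order_received, oversize_item, payment_cleared, pick_ticket, priority_ship, restock_request, shipped, stock_available, stock_low} — 13 facts.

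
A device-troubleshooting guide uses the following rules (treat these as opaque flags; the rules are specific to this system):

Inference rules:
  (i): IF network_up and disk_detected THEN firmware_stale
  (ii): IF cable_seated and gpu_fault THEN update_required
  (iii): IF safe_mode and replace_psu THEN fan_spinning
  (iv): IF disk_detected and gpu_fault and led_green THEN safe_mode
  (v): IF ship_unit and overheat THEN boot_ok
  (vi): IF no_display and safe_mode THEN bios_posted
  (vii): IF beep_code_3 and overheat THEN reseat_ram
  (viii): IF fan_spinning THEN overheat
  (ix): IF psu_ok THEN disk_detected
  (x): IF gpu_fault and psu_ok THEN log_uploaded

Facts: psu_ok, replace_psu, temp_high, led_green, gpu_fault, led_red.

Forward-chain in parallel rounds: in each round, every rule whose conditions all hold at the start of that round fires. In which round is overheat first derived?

4

Round 1 fires (ix), (x), giving disk_detected, log_uploaded.
Round 2 fires (iv), giving safe_mode.
Round 3 fires (iii), giving fan_spinning.
Round 4 fires (viii), giving overheat.
overheat first appears in round 4.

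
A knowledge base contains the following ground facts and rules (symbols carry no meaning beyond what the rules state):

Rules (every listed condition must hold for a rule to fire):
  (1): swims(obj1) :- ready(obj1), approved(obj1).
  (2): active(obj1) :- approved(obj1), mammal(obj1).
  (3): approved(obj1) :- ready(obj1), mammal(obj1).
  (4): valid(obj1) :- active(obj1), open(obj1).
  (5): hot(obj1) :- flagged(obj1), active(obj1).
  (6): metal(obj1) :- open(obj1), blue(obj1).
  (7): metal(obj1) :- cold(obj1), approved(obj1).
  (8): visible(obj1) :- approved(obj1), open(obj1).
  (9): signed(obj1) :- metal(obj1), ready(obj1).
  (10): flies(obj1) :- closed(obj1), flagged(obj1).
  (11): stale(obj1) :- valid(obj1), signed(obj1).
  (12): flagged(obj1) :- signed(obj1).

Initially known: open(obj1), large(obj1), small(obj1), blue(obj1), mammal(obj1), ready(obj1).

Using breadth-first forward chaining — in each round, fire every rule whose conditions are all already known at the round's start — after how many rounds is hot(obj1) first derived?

4

Round 1 — (3), (6), derive approved(obj1), metal(obj1).
Round 2 — (1), (2), (8), (9), derive swims(obj1), active(obj1), visible(obj1), signed(obj1).
Round 3 — (4), (12), derive valid(obj1), flagged(obj1).
Round 4 — (5), (11), derive hot(obj1), stale(obj1).
hot(obj1) first appears in round 4.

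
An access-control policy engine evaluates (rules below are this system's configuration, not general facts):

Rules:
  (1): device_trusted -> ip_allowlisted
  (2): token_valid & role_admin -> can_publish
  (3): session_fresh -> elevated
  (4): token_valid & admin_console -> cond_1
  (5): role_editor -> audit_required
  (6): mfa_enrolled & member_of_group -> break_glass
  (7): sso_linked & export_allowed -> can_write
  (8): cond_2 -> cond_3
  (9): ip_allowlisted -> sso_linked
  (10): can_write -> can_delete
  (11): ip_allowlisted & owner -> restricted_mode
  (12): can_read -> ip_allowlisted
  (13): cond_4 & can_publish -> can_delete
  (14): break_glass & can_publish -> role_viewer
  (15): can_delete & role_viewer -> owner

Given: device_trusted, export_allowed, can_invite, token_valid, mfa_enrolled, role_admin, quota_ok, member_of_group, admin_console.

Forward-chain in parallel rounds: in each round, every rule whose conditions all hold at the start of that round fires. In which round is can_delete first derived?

[1] (1) [device_trusted -> ip_allowlisted]; (2) [token_valid & role_admin -> can_publish]; (4) [token_valid & admin_console -> cond_1]; (6) [mfa_enrolled & member_of_group -> break_glass]. ⇒ new: ip_allowlisted, can_publish, cond_1, break_glass.
[2] (9) [ip_allowlisted -> sso_linked]; (14) [break_glass & can_publish -> role_viewer]. ⇒ new: sso_linked, role_viewer.
[3] (7) [sso_linked & export_allowed -> can_write]. ⇒ new: can_write.
[4] (10) [can_write -> can_delete]. ⇒ new: can_delete.
can_delete first appears in round 4.

4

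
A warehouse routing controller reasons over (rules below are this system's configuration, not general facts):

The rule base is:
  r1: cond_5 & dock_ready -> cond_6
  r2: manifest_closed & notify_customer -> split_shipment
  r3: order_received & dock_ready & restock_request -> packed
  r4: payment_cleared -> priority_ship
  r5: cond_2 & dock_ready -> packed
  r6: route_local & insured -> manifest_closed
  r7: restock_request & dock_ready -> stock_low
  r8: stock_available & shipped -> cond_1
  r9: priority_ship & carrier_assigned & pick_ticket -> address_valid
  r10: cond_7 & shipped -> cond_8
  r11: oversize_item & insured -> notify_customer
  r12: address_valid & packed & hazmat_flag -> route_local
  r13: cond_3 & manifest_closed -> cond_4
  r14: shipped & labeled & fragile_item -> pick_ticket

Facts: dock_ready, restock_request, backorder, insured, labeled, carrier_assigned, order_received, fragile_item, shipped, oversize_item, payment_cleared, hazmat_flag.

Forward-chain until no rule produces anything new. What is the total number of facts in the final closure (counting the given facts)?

21

Round 1: r3 [order_received & dock_ready & restock_request -> packed]; r4 [payment_cleared -> priority_ship]; r7 [restock_request & dock_ready -> stock_low]; r11 [oversize_item & insured -> notify_customer]; r14 [shipped & labeled & fragile_item -> pick_ticket]. Adds packed, priority_ship, stock_low, notify_customer, pick_ticket.
Round 2: r9 [priority_ship & carrier_assigned & pick_ticket -> address_valid]. Adds address_valid.
Round 3: r12 [address_valid & packed & hazmat_flag -> route_local]. Adds route_local.
Round 4: r6 [route_local & insured -> manifest_closed]. Adds manifest_closed.
Round 5: r2 [manifest_closed & notify_customer -> split_shipment]. Adds split_shipment.
Closure: {address_valid, backorder, carrier_assigned, dock_ready, fragile_item, hazmat_flag, insured, labeled, manifest_closed, notify_customer, order_received, oversize_item, packed, payment_cleared, pick_ticket, priority_ship, restock_request, route_local, shipped, split_shipment, stock_low} — 21 facts.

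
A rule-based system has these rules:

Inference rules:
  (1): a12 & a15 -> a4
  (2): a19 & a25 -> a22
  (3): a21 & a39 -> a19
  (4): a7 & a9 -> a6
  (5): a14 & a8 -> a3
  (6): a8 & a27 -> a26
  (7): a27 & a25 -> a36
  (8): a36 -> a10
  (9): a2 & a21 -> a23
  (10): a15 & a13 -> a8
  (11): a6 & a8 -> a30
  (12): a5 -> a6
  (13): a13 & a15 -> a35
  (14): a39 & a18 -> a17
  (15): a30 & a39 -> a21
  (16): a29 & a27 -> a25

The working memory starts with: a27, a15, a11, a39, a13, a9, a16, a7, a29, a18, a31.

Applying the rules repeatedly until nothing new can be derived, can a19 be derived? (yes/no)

Round 1: (4) [a7 & a9 -> a6]; (10) [a15 & a13 -> a8]; (13) [a13 & a15 -> a35]; (14) [a39 & a18 -> a17]; (16) [a29 & a27 -> a25]. New: a6, a8, a35, a17, a25.
Round 2: (6) [a8 & a27 -> a26]; (7) [a27 & a25 -> a36]; (11) [a6 & a8 -> a30]. New: a26, a36, a30.
Round 3: (8) [a36 -> a10]; (15) [a30 & a39 -> a21]. New: a10, a21.
Round 4: (3) [a21 & a39 -> a19]. New: a19.
Round 5: (2) [a19 & a25 -> a22]. New: a22.
a19 appears in round 4, so it is derivable.

yes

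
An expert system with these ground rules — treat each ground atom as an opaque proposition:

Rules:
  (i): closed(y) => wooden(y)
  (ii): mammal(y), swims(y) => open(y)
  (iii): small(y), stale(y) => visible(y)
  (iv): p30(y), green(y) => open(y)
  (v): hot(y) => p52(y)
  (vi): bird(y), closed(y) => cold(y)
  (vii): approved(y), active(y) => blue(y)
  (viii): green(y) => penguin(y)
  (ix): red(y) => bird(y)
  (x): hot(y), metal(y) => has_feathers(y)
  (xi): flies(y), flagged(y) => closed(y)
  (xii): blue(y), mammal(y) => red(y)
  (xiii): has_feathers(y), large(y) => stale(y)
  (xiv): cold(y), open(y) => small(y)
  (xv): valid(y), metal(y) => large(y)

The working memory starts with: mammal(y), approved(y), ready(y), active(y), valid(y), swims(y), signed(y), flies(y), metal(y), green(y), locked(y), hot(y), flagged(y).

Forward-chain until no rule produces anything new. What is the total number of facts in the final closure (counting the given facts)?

27

[1] (ii) [mammal(y), swims(y) => open(y)]; (v) [hot(y) => p52(y)]; (vii) [approved(y), active(y) => blue(y)]; (viii) [green(y) => penguin(y)]; (x) [hot(y), metal(y) => has_feathers(y)]; (xi) [flies(y), flagged(y) => closed(y)]; (xv) [valid(y), metal(y) => large(y)]. ⇒ new: open(y), p52(y), blue(y), penguin(y), has_feathers(y), closed(y), large(y).
[2] (i) [closed(y) => wooden(y)]; (xii) [blue(y), mammal(y) => red(y)]; (xiii) [has_feathers(y), large(y) => stale(y)]. ⇒ new: wooden(y), red(y), stale(y).
[3] (ix) [red(y) => bird(y)]. ⇒ new: bird(y).
[4] (vi) [bird(y), closed(y) => cold(y)]. ⇒ new: cold(y).
[5] (xiv) [cold(y), open(y) => small(y)]. ⇒ new: small(y).
[6] (iii) [small(y), stale(y) => visible(y)]. ⇒ new: visible(y).
Closure: {active(y), approved(y), bird(y), blue(y), closed(y), cold(y), flagged(y), flies(y), green(y), has_feathers(y), hot(y), large(y), locked(y), mammal(y), metal(y), open(y), p52(y), penguin(y), ready(y), red(y), signed(y), small(y), stale(y), swims(y), valid(y), visible(y), wooden(y)} — 27 facts.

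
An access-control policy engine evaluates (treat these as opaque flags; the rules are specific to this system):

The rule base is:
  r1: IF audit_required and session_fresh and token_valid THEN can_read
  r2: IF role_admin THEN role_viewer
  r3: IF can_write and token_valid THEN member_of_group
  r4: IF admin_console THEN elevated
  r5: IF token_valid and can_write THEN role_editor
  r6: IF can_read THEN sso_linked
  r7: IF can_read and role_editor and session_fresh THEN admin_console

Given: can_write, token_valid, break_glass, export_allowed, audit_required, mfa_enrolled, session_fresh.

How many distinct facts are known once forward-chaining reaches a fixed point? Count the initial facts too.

Round 1 fires r1, r3, r5, giving can_read, member_of_group, role_editor.
Round 2 fires r6, r7, giving sso_linked, admin_console.
Round 3 fires r4, giving elevated.
Closure: {admin_console, audit_required, break_glass, can_read, can_write, elevated, export_allowed, member_of_group, mfa_enrolled, role_editor, session_fresh, sso_linked, token_valid} — 13 facts.

13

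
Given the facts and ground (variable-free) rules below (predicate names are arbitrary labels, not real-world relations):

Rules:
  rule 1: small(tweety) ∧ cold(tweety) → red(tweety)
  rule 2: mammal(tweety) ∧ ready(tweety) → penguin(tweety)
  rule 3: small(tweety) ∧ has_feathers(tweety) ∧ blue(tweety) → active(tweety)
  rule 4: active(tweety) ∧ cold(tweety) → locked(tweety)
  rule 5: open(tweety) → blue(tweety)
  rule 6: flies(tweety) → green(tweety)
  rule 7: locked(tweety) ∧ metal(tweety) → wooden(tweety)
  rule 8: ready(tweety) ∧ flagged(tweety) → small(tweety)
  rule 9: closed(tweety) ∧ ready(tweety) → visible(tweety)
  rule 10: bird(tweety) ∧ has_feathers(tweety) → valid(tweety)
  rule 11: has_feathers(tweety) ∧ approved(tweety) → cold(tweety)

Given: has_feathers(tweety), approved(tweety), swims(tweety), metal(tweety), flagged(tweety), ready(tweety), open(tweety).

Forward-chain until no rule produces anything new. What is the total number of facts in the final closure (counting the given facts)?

14

[1] rule 5 [open(tweety) → blue(tweety)]; rule 8 [ready(tweety) ∧ flagged(tweety) → small(tweety)]; rule 11 [has_feathers(tweety) ∧ approved(tweety) → cold(tweety)]. ⇒ new: blue(tweety), small(tweety), cold(tweety).
[2] rule 1 [small(tweety) ∧ cold(tweety) → red(tweety)]; rule 3 [small(tweety) ∧ has_feathers(tweety) ∧ blue(tweety) → active(tweety)]. ⇒ new: red(tweety), active(tweety).
[3] rule 4 [active(tweety) ∧ cold(tweety) → locked(tweety)]. ⇒ new: locked(tweety).
[4] rule 7 [locked(tweety) ∧ metal(tweety) → wooden(tweety)]. ⇒ new: wooden(tweety).
Closure: {active(tweety), approved(tweety), blue(tweety), cold(tweety), flagged(tweety), has_feathers(tweety), locked(tweety), metal(tweety), open(tweety), ready(tweety), red(tweety), small(tweety), swims(tweety), wooden(tweety)} — 14 facts.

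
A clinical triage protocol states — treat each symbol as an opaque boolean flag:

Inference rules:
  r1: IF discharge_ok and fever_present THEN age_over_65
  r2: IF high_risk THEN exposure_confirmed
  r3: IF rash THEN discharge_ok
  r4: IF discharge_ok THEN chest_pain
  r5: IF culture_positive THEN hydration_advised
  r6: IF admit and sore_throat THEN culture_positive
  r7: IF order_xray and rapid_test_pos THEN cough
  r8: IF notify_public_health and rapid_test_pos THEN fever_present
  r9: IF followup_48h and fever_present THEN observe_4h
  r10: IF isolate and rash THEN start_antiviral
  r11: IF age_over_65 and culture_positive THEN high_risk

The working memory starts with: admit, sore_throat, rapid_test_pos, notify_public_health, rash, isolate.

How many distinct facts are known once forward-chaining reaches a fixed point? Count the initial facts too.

Round 1: r3 [IF rash THEN discharge_ok]; r6 [IF admit and sore_throat THEN culture_positive]; r8 [IF notify_public_health and rapid_test_pos THEN fever_present]; r10 [IF isolate and rash THEN start_antiviral]. Adds discharge_ok, culture_positive, fever_present, start_antiviral.
Round 2: r1 [IF discharge_ok and fever_present THEN age_over_65]; r4 [IF discharge_ok THEN chest_pain]; r5 [IF culture_positive THEN hydration_advised]. Adds age_over_65, chest_pain, hydration_advised.
Round 3: r11 [IF age_over_65 and culture_positive THEN high_risk]. Adds high_risk.
Round 4: r2 [IF high_risk THEN exposure_confirmed]. Adds exposure_confirmed.
Closure: {admit, age_over_65, chest_pain, culture_positive, discharge_ok, exposure_confirmed, fever_present, high_risk, hydration_advised, isolate, notify_public_health, rapid_test_pos, rash, sore_throat, start_antiviral} — 15 facts.

15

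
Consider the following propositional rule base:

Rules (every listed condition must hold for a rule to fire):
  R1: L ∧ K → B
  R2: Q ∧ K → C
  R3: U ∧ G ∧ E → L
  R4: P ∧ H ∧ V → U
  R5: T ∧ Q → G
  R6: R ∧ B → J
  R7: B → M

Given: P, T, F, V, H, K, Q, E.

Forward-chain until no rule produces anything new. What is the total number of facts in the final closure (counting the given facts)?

Round 1 — R2, R4, R5, derive C, U, G.
Round 2 — R3, derive L.
Round 3 — R1, derive B.
Round 4 — R7, derive M.
Closure: {B, C, E, F, G, H, K, L, M, P, Q, T, U, V} — 14 facts.

14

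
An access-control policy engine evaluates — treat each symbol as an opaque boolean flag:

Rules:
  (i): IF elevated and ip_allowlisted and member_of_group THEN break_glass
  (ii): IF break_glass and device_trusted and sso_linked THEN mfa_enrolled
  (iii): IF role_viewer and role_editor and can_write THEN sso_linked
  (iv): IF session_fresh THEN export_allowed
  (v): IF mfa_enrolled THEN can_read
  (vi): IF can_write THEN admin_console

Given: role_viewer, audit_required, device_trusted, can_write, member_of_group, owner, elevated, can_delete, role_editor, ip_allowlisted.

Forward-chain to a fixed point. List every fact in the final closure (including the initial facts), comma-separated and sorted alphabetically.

admin_console, audit_required, break_glass, can_delete, can_read, can_write, device_trusted, elevated, ip_allowlisted, member_of_group, mfa_enrolled, owner, role_editor, role_viewer, sso_linked

Round 1 fires (i), (iii), (vi), giving break_glass, sso_linked, admin_console.
Round 2 fires (ii), giving mfa_enrolled.
Round 3 fires (v), giving can_read.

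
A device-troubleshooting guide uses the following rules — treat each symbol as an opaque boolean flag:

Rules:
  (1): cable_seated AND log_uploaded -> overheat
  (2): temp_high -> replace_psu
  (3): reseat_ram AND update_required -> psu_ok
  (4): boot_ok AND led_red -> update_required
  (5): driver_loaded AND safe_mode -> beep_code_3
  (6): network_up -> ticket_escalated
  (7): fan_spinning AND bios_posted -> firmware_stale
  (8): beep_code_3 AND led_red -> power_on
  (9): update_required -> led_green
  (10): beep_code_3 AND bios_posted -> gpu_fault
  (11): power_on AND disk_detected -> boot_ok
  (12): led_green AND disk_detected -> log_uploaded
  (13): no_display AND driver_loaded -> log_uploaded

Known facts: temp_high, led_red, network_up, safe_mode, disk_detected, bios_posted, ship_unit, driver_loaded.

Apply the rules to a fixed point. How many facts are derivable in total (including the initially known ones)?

17

Round 1 fires (2), (5), (6), giving replace_psu, beep_code_3, ticket_escalated.
Round 2 fires (8), (10), giving power_on, gpu_fault.
Round 3 fires (11), giving boot_ok.
Round 4 fires (4), giving update_required.
Round 5 fires (9), giving led_green.
Round 6 fires (12), giving log_uploaded.
Closure: {beep_code_3, bios_posted, boot_ok, disk_detected, driver_loaded, gpu_fault, led_green, led_red, log_uploaded, network_up, power_on, replace_psu, safe_mode, ship_unit, temp_high, ticket_escalated, update_required} — 17 facts.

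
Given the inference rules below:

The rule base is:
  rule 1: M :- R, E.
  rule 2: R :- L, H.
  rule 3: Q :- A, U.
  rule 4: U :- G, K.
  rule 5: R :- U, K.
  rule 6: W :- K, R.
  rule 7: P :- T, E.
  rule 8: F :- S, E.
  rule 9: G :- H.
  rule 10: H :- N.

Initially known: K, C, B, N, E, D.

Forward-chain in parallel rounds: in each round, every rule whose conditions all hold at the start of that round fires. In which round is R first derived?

4

[1] rule 10 [H :- N.]. ⇒ new: H.
[2] rule 9 [G :- H.]. ⇒ new: G.
[3] rule 4 [U :- G, K.]. ⇒ new: U.
[4] rule 5 [R :- U, K.]. ⇒ new: R.
R first appears in round 4.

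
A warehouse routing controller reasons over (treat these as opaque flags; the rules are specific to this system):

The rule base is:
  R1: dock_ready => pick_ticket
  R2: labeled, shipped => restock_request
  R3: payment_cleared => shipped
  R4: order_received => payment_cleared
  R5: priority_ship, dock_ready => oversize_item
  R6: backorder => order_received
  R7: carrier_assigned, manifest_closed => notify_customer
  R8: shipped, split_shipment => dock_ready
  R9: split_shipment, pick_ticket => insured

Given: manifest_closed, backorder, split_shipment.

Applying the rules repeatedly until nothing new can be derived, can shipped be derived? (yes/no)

Round 1: R6 [backorder => order_received]. New: order_received.
Round 2: R4 [order_received => payment_cleared]. New: payment_cleared.
Round 3: R3 [payment_cleared => shipped]. New: shipped.
Round 4: R8 [shipped, split_shipment => dock_ready]. New: dock_ready.
Round 5: R1 [dock_ready => pick_ticket]. New: pick_ticket.
Round 6: R9 [split_shipment, pick_ticket => insured]. New: insured.
shipped appears in round 3, so it is derivable.

yes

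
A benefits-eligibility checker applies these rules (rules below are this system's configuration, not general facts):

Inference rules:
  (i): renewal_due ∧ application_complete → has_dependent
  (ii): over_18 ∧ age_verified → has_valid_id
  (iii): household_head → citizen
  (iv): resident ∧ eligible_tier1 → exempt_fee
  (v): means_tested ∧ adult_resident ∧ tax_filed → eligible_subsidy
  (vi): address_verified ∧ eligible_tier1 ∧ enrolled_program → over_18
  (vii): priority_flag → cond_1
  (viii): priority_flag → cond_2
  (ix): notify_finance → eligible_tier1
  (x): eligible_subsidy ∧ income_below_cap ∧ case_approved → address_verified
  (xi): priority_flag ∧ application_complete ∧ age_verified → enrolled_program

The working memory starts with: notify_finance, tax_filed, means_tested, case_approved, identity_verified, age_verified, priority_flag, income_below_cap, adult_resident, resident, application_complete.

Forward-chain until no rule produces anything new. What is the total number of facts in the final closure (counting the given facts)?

20

Round 1: (v) [means_tested ∧ adult_resident ∧ tax_filed → eligible_subsidy]; (vii) [priority_flag → cond_1]; (viii) [priority_flag → cond_2]; (ix) [notify_finance → eligible_tier1]; (xi) [priority_flag ∧ application_complete ∧ age_verified → enrolled_program]. New: eligible_subsidy, cond_1, cond_2, eligible_tier1, enrolled_program.
Round 2: (iv) [resident ∧ eligible_tier1 → exempt_fee]; (x) [eligible_subsidy ∧ income_below_cap ∧ case_approved → address_verified]. New: exempt_fee, address_verified.
Round 3: (vi) [address_verified ∧ eligible_tier1 ∧ enrolled_program → over_18]. New: over_18.
Round 4: (ii) [over_18 ∧ age_verified → has_valid_id]. New: has_valid_id.
Closure: {address_verified, adult_resident, age_verified, application_complete, case_approved, cond_1, cond_2, eligible_subsidy, eligible_tier1, enrolled_program, exempt_fee, has_valid_id, identity_verified, income_below_cap, means_tested, notify_finance, over_18, priority_flag, resident, tax_filed} — 20 facts.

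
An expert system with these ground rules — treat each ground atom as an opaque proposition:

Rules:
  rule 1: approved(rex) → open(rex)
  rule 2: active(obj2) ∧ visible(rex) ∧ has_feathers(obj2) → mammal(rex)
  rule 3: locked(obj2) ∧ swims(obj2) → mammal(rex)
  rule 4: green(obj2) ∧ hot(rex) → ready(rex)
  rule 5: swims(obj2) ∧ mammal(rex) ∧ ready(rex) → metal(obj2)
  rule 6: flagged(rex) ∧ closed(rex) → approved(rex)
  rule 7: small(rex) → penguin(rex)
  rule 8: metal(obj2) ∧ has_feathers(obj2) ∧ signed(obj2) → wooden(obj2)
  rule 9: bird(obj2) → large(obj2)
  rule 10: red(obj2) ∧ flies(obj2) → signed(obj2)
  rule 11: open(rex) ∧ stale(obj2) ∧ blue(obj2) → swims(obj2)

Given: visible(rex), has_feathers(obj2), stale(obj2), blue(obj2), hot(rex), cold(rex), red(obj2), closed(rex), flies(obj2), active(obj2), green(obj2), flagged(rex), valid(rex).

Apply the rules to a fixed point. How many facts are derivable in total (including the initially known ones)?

Round 1 fires rule 2, rule 4, rule 6, rule 10, giving mammal(rex), ready(rex), approved(rex), signed(obj2).
Round 2 fires rule 1, giving open(rex).
Round 3 fires rule 11, giving swims(obj2).
Round 4 fires rule 5, giving metal(obj2).
Round 5 fires rule 8, giving wooden(obj2).
Closure: {active(obj2), approved(rex), blue(obj2), closed(rex), cold(rex), flagged(rex), flies(obj2), green(obj2), has_feathers(obj2), hot(rex), mammal(rex), metal(obj2), open(rex), ready(rex), red(obj2), signed(obj2), stale(obj2), swims(obj2), valid(rex), visible(rex), wooden(obj2)} — 21 facts.

21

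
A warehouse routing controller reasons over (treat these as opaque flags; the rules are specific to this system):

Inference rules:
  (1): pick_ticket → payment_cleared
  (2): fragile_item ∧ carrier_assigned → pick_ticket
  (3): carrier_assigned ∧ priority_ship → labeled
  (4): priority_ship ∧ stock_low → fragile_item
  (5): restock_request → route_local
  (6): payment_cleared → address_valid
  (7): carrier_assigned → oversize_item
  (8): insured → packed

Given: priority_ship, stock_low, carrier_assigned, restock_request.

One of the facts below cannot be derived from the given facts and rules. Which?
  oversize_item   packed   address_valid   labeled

Round 1 fires (3), (4), (5), (7), giving labeled, fragile_item, route_local, oversize_item.
Round 2 fires (2), giving pick_ticket.
Round 3 fires (1), giving payment_cleared.
Round 4 fires (6), giving address_valid.
Derived: labeled (round 1), address_valid (round 4), oversize_item (round 1). packed never appears in any round.

packed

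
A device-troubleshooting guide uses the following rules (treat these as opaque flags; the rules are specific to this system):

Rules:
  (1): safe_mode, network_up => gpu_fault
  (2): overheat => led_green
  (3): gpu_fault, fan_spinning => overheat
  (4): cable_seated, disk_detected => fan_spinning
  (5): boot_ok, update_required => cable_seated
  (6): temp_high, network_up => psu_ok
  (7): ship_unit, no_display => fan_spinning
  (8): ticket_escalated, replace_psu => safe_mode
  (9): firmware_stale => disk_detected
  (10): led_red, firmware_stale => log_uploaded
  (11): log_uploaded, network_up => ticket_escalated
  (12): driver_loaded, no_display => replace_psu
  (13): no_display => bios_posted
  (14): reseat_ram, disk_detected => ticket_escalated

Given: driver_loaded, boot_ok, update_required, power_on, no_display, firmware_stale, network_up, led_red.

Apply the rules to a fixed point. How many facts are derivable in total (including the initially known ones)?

Round 1 fires (5), (9), (10), (12), (13), giving cable_seated, disk_detected, log_uploaded, replace_psu, bios_posted.
Round 2 fires (4), (11), giving fan_spinning, ticket_escalated.
Round 3 fires (8), giving safe_mode.
Round 4 fires (1), giving gpu_fault.
Round 5 fires (3), giving overheat.
Round 6 fires (2), giving led_green.
Closure: {bios_posted, boot_ok, cable_seated, disk_detected, driver_loaded, fan_spinning, firmware_stale, gpu_fault, led_green, led_red, log_uploaded, network_up, no_display, overheat, power_on, replace_psu, safe_mode, ticket_escalated, update_required} — 19 facts.

19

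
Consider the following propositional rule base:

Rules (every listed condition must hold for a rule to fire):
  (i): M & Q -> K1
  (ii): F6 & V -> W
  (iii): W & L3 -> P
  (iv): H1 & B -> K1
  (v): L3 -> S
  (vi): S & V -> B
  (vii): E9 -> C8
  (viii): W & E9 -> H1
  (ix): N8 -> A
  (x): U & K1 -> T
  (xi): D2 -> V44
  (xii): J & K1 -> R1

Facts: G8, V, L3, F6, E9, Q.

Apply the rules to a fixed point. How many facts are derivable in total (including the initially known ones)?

13

Round 1: (ii) [F6 & V -> W]; (v) [L3 -> S]; (vii) [E9 -> C8]. New: W, S, C8.
Round 2: (iii) [W & L3 -> P]; (vi) [S & V -> B]; (viii) [W & E9 -> H1]. New: P, B, H1.
Round 3: (iv) [H1 & B -> K1]. New: K1.
Closure: {B, C8, E9, F6, G8, H1, K1, L3, P, Q, S, V, W} — 13 facts.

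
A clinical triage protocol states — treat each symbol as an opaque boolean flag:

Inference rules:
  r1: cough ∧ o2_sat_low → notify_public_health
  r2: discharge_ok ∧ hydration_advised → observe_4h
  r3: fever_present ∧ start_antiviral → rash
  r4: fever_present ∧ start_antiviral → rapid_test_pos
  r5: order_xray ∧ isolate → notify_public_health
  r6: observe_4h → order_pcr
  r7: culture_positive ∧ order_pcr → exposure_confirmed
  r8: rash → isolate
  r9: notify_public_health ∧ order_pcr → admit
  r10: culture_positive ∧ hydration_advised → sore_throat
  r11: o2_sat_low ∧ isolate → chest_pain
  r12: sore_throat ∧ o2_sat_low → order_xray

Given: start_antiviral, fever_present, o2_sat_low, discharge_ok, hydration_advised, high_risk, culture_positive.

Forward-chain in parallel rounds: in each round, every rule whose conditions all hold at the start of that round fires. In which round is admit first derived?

Round 1 — r2, r3, r4, r10, derive observe_4h, rash, rapid_test_pos, sore_throat.
Round 2 — r6, r8, r12, derive order_pcr, isolate, order_xray.
Round 3 — r5, r7, r11, derive notify_public_health, exposure_confirmed, chest_pain.
Round 4 — r9, derive admit.
admit first appears in round 4.

4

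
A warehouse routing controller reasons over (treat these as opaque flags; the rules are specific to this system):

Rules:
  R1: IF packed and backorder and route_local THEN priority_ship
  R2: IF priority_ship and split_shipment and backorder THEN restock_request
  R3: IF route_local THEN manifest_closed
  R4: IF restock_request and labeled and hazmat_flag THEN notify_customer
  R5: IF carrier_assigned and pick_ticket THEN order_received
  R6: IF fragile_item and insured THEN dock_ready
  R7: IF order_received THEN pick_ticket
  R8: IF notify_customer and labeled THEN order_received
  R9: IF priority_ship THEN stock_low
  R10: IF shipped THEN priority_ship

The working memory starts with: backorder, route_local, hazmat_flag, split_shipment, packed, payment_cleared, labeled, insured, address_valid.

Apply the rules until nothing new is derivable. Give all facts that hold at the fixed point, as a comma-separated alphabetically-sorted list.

Round 1 — R1, R3, derive priority_ship, manifest_closed.
Round 2 — R2, R9, derive restock_request, stock_low.
Round 3 — R4, derive notify_customer.
Round 4 — R8, derive order_received.
Round 5 — R7, derive pick_ticket.

address_valid, backorder, hazmat_flag, insured, labeled, manifest_closed, notify_customer, order_received, packed, payment_cleared, pick_ticket, priority_ship, restock_request, route_local, split_shipment, stock_low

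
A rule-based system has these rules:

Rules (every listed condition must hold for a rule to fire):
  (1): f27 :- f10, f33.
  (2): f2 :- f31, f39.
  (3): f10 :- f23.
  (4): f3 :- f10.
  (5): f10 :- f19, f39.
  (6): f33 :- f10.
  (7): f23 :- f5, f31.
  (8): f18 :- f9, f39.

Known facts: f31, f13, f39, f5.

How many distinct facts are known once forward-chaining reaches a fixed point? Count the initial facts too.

10

Round 1: (2) [f2 :- f31, f39.]; (7) [f23 :- f5, f31.]. Adds f2, f23.
Round 2: (3) [f10 :- f23.]. Adds f10.
Round 3: (4) [f3 :- f10.]; (6) [f33 :- f10.]. Adds f3, f33.
Round 4: (1) [f27 :- f10, f33.]. Adds f27.
Closure: {f10, f13, f2, f23, f27, f3, f31, f33, f39, f5} — 10 facts.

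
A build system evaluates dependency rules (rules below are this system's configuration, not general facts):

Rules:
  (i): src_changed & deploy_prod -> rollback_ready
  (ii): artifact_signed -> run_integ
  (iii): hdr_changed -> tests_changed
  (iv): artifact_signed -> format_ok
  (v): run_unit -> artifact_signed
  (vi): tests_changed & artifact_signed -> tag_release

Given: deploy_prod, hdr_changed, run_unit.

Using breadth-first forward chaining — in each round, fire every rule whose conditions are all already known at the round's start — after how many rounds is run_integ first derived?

2

Round 1: (iii) [hdr_changed -> tests_changed]; (v) [run_unit -> artifact_signed]. Adds tests_changed, artifact_signed.
Round 2: (ii) [artifact_signed -> run_integ]; (iv) [artifact_signed -> format_ok]; (vi) [tests_changed & artifact_signed -> tag_release]. Adds run_integ, format_ok, tag_release.
run_integ first appears in round 2.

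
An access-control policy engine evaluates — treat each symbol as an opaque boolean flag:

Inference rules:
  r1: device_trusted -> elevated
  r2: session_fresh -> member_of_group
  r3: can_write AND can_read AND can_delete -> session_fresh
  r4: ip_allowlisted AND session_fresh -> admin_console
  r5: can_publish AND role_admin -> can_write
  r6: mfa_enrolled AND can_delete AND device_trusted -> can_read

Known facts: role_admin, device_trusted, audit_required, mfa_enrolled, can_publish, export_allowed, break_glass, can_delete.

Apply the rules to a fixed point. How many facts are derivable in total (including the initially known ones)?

13

[1] r1 [device_trusted -> elevated]; r5 [can_publish AND role_admin -> can_write]; r6 [mfa_enrolled AND can_delete AND device_trusted -> can_read]. ⇒ new: elevated, can_write, can_read.
[2] r3 [can_write AND can_read AND can_delete -> session_fresh]. ⇒ new: session_fresh.
[3] r2 [session_fresh -> member_of_group]. ⇒ new: member_of_group.
Closure: {audit_required, break_glass, can_delete, can_publish, can_read, can_write, device_trusted, elevated, export_allowed, member_of_group, mfa_enrolled, role_admin, session_fresh} — 13 facts.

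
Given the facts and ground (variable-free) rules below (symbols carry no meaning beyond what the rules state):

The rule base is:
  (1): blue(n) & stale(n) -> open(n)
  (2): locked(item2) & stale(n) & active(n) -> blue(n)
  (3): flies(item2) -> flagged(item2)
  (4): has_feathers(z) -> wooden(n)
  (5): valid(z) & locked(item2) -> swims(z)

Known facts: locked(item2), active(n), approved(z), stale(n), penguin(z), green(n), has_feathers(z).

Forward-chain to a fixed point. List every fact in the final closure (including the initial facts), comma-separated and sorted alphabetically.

active(n), approved(z), blue(n), green(n), has_feathers(z), locked(item2), open(n), penguin(z), stale(n), wooden(n)

Round 1: (2) [locked(item2) & stale(n) & active(n) -> blue(n)]; (4) [has_feathers(z) -> wooden(n)]. New: blue(n), wooden(n).
Round 2: (1) [blue(n) & stale(n) -> open(n)]. New: open(n).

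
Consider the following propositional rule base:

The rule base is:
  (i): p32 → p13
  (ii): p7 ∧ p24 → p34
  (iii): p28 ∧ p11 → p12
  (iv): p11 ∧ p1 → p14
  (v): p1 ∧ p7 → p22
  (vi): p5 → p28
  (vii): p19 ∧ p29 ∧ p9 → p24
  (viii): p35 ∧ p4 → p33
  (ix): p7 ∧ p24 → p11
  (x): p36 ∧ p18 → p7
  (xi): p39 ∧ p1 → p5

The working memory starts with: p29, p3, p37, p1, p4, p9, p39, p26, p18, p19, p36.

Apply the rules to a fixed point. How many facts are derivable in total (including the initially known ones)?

Round 1: (vii) [p19 ∧ p29 ∧ p9 → p24]; (x) [p36 ∧ p18 → p7]; (xi) [p39 ∧ p1 → p5]. New: p24, p7, p5.
Round 2: (ii) [p7 ∧ p24 → p34]; (v) [p1 ∧ p7 → p22]; (vi) [p5 → p28]; (ix) [p7 ∧ p24 → p11]. New: p34, p22, p28, p11.
Round 3: (iii) [p28 ∧ p11 → p12]; (iv) [p11 ∧ p1 → p14]. New: p12, p14.
Closure: {p1, p11, p12, p14, p18, p19, p22, p24, p26, p28, p29, p3, p34, p36, p37, p39, p4, p5, p7, p9} — 20 facts.

20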